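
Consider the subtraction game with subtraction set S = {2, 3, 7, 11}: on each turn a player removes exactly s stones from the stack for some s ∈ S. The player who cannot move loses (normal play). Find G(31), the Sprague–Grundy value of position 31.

G(0) = 0
G(1) = mex{} = 0
G(2) = mex{0} = 1
G(3) = mex{0,0} = 1
G(4) = mex{1,0} = 2
G(5) = mex{1,1} = 0
G(6) = mex{2,1} = 0
G(7) = mex{0,2,0} = 1
G(8) = mex{0,0,0} = 1
G(9) = mex{1,0,1} = 2
G(10) = mex{1,1,1} = 0
G(11) = mex{2,1,2,0} = 3
G(12) = mex{0,2,0,0} = 1
G(13) = mex{3,0,0,1} = 2
G(14) = mex{1,3,1,1} = 0
G(15) = mex{2,1,1,2} = 0
G(16) = mex{0,2,2,0} = 1
G(17) = mex{0,0,0,0} = 1
G(18) = mex{1,0,3,1} = 2
G(19) = mex{1,1,1,1} = 0
G(20) = mex{2,1,2,2} = 0
G(21) = mex{0,2,0,0} = 1
G(22) = mex{0,0,0,3} = 1
G(23) = mex{1,0,1,1} = 2
G(24) = mex{1,1,1,2} = 0
G(25) = mex{2,1,2,0} = 3
G(26) = mex{0,2,0,0} = 1
G(27) = mex{3,0,0,1} = 2
G(28) = mex{1,3,1,1} = 0
G(29) = mex{2,1,1,2} = 0
G(30) = mex{0,2,2,0} = 1
G(31) = mex{0,0,0,0} = 1

1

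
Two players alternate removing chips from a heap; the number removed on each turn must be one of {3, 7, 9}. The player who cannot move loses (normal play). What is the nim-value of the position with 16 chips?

0

G(0) = 0
G(1) = mex{} = 0
G(2) = mex{} = 0
G(3) = mex{0} = 1
G(4) = mex{0} = 1
G(5) = mex{0} = 1
G(6) = mex{1} = 0
G(7) = mex{1,0} = 2
G(8) = mex{1,0} = 2
G(9) = mex{0,0,0} = 1
G(10) = mex{2,1,0} = 3
G(11) = mex{2,1,0} = 3
G(12) = mex{1,1,1} = 0
G(13) = mex{3,0,1} = 2
G(14) = mex{3,2,1} = 0
G(15) = mex{0,2,0} = 1
G(16) = mex{2,1,2} = 0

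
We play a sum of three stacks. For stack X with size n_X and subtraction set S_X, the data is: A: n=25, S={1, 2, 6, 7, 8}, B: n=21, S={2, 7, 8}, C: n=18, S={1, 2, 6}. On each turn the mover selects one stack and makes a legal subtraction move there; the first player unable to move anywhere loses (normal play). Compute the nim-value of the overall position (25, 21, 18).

1

Stack A, S = {1, 2, 6, 7, 8}:
G(0) = 0
G(1) = mex{0} = 1
G(2) = mex{1,0} = 2
G(3) = mex{2,1} = 0
G(4) = mex{0,2} = 1
G(5) = mex{1,0} = 2
G(6) = mex{2,1,0} = 3
G(7) = mex{3,2,1,0} = 4
G(8) = mex{4,3,2,1,0} = 5
G(9) = mex{5,4,0,2,1} = 3
G(10) = mex{3,5,1,0,2} = 4
G(11) = mex{4,3,2,1,0} = 5
G(12) = mex{5,4,3,2,1} = 0
G(13) = mex{0,5,4,3,2} = 1
G(14) = mex{1,0,5,4,3} = 2
G(15) = mex{2,1,3,5,4} = 0
G(16) = mex{0,2,4,3,5} = 1
G(17) = mex{1,0,5,4,3} = 2
G(18) = mex{2,1,0,5,4} = 3
G(19) = mex{3,2,1,0,5} = 4
G(20) = mex{4,3,2,1,0} = 5
G(21) = mex{5,4,0,2,1} = 3
G(22) = mex{3,5,1,0,2} = 4
G(23) = mex{4,3,2,1,0} = 5
G(24) = mex{5,4,3,2,1} = 0
G(25) = mex{0,5,4,3,2} = 1
G_A(25) = 1.
Stack B, S = {2, 7, 8}:
G(0) = 0
G(1) = mex{} = 0
G(2) = mex{0} = 1
G(3) = mex{0} = 1
G(4) = mex{1} = 0
G(5) = mex{1} = 0
G(6) = mex{0} = 1
G(7) = mex{0,0} = 1
G(8) = mex{1,0,0} = 2
G(9) = mex{1,1,0} = 2
G(10) = mex{2,1,1} = 0
G(11) = mex{2,0,1} = 3
G(12) = mex{0,0,0} = 1
G(13) = mex{3,1,0} = 2
G(14) = mex{1,1,1} = 0
G(15) = mex{2,2,1} = 0
G(16) = mex{0,2,2} = 1
G(17) = mex{0,0,2} = 1
G(18) = mex{1,3,0} = 2
G(19) = mex{1,1,3} = 0
G(20) = mex{2,2,1} = 0
G(21) = mex{0,0,2} = 1
G_B(21) = 1.
Stack C, S = {1, 2, 6}:
G(0) = 0
G(1) = mex{0} = 1
G(2) = mex{1,0} = 2
G(3) = mex{2,1} = 0
G(4) = mex{0,2} = 1
G(5) = mex{1,0} = 2
G(6) = mex{2,1,0} = 3
G(7) = mex{3,2,1} = 0
G(8) = mex{0,3,2} = 1
G(9) = mex{1,0,0} = 2
G(10) = mex{2,1,1} = 0
G(11) = mex{0,2,2} = 1
G(12) = mex{1,0,3} = 2
G(13) = mex{2,1,0} = 3
G(14) = mex{3,2,1} = 0
G(15) = mex{0,3,2} = 1
G(16) = mex{1,0,0} = 2
G(17) = mex{2,1,1} = 0
G(18) = mex{0,2,2} = 1
G_C(18) = 1.
Combined Grundy value = 1 ⊕ 1 ⊕ 1 = 1.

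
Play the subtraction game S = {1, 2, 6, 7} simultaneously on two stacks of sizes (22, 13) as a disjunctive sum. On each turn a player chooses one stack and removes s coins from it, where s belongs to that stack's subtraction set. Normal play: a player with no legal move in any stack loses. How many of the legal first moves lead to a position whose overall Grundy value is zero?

2

All stacks use S = {1, 2, 6, 7}:
G(0) = 0
G(1) = mex{0} = 1
G(2) = mex{1,0} = 2
G(3) = mex{2,1} = 0
G(4) = mex{0,2} = 1
G(5) = mex{1,0} = 2
G(6) = mex{2,1,0} = 3
G(7) = mex{3,2,1,0} = 4
G(8) = mex{4,3,2,1} = 0
G(9) = mex{0,4,0,2} = 1
G(10) = mex{1,0,1,0} = 2
G(11) = mex{2,1,2,1} = 0
G(12) = mex{0,2,3,2} = 1
G(13) = mex{1,0,4,3} = 2
G(14) = mex{2,1,0,4} = 3
G(15) = mex{3,2,1,0} = 4
G(16) = mex{4,3,2,1} = 0
G(17) = mex{0,4,0,2} = 1
G(18) = mex{1,0,1,0} = 2
G(19) = mex{2,1,2,1} = 0
G(20) = mex{0,2,3,2} = 1
G(21) = mex{1,0,4,3} = 2
G(22) = mex{2,1,0,4} = 3
Stack A: G(22) = 3.
Stack B: G(13) = 2.
Combined Grundy value = 3 ⊕ 2 = 1.
A winning move leaves total XOR = 0, i.e. changes one component's Grundy value g to g ⊕ X where X is the current total.
Stack A: need g' = 3⊕1 = 2. Options: 22−1→G=2, 22−2→G=1, 22−6→G=0, 22−7→G=4. Hits: 1.
Stack B: need g' = 2⊕1 = 3. Options: 13−1→G=1, 13−2→G=0, 13−6→G=4, 13−7→G=3. Hits: 1.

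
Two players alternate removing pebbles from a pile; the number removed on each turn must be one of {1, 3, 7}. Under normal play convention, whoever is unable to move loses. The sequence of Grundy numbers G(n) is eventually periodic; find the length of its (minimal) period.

2

n :  0  1  2  3  4  5  6  7  8  9 10 11 12 13 14
G :  0  1  0  1  0  1  0  1  0  1  0  1  0  1  0
G(n+2) = G(n) holds for n = 0,…,6 (a full window of length max(S) = 7), so the sequence is purely periodic with period 2.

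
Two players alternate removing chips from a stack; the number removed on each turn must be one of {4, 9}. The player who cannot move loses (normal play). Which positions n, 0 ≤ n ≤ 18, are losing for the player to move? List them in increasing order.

n :  0  1  2  3  4  5  6  7  8  9 10 11 12 13 14 15 16 17 18
G :  0  0  0  0  1  1  1  1  0  2  2  2  1  0  0  0  0  1  1
P-positions are exactly the n with G(n) = 0.

0, 1, 2, 3, 8, 13, 14, 15, 16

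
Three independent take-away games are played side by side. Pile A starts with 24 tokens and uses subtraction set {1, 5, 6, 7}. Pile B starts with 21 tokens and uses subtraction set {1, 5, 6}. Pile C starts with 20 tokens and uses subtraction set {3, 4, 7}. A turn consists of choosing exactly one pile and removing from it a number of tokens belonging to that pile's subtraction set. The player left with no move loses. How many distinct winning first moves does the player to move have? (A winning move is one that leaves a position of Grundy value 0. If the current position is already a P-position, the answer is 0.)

Pile A, S = {1, 5, 6, 7}:
G(0) = 0
G(1) = mex{0} = 1
G(2) = mex{1} = 0
G(3) = mex{0} = 1
G(4) = mex{1} = 0
G(5) = mex{0,0} = 1
G(6) = mex{1,1,0} = 2
G(7) = mex{2,0,1,0} = 3
G(8) = mex{3,1,0,1} = 2
G(9) = mex{2,0,1,0} = 3
G(10) = mex{3,1,0,1} = 2
G(11) = mex{2,2,1,0} = 3
G(12) = mex{3,3,2,1} = 0
G(13) = mex{0,2,3,2} = 1
G(14) = mex{1,3,2,3} = 0
G(15) = mex{0,2,3,2} = 1
G(16) = mex{1,3,2,3} = 0
G(17) = mex{0,0,3,2} = 1
G(18) = mex{1,1,0,3} = 2
G(19) = mex{2,0,1,0} = 3
G(20) = mex{3,1,0,1} = 2
G(21) = mex{2,0,1,0} = 3
G(22) = mex{3,1,0,1} = 2
G(23) = mex{2,2,1,0} = 3
G(24) = mex{3,3,2,1} = 0
G_A(24) = 0.
Pile B, S = {1, 5, 6}:
n :  0  1  2  3  4  5  6  7  8  9 10 11 12 13 14 15 16 17 18 19 20 21
G :  0  1  0  1  0  1  2  3  2  3  2  0  1  0  1  0  1  2  3  2  3  2
G_B(21) = 2.
Pile C, S = {3, 4, 7}:
G(0) = 0
G(1) = mex{} = 0
G(2) = mex{} = 0
G(3) = mex{0} = 1
G(4) = mex{0,0} = 1
G(5) = mex{0,0} = 1
G(6) = mex{1,0} = 2
G(7) = mex{1,1,0} = 2
G(8) = mex{1,1,0} = 2
G(9) = mex{2,1,0} = 3
G(10) = mex{2,2,1} = 0
G(11) = mex{2,2,1} = 0
G(12) = mex{3,2,1} = 0
G(13) = mex{0,3,2} = 1
G(14) = mex{0,0,2} = 1
G(15) = mex{0,0,2} = 1
G(16) = mex{1,0,3} = 2
G(17) = mex{1,1,0} = 2
G(18) = mex{1,1,0} = 2
G(19) = mex{2,1,0} = 3
G(20) = mex{2,2,1} = 0
G_C(20) = 0.
Combined Grundy value = 0 ⊕ 2 ⊕ 0 = 2.
A winning move leaves total XOR = 0, i.e. changes one component's Grundy value g to g ⊕ X where X is the current total.
Pile A: need g' = 0⊕2 = 2. Options: 24−1→G=3, 24−5→G=3, 24−6→G=2, 24−7→G=1. Hits: 1.
Pile B: need g' = 2⊕2 = 0. Options: 21−1→G=3, 21−5→G=1, 21−6→G=0. Hits: 1.
Pile C: need g' = 0⊕2 = 2. Options: 20−3→G=2, 20−4→G=2, 20−7→G=1. Hits: 2.

4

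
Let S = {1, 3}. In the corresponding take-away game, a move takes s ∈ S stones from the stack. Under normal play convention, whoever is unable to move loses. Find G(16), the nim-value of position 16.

n :  0  1  2  3  4  5  6  7  8  9 10 11 12 13 14 15 16
G :  0  1  0  1  0  1  0  1  0  1  0  1  0  1  0  1  0

0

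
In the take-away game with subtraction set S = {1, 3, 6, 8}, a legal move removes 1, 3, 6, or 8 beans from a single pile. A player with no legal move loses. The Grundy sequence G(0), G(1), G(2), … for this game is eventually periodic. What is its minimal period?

n :  0  1  2  3  4  5  6  7  8  9 10 11 12 13 14 15 16 17 18 19
G :  0  1  0  1  0  1  2  3  2  0  1  0  1  0  1  2  3  2  0  1
G(n+9) = G(n) holds for n = 0,…,7 (a full window of length max(S) = 8), so the sequence is purely periodic with period 9.

9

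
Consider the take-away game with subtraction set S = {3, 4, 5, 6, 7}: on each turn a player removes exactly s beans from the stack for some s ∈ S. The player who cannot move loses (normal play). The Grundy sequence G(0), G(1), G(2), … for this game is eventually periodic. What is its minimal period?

G(0) = 0
G(1) = mex{} = 0
G(2) = mex{} = 0
G(3) = mex{0} = 1
G(4) = mex{0,0} = 1
G(5) = mex{0,0,0} = 1
G(6) = mex{1,0,0,0} = 2
G(7) = mex{1,1,0,0,0} = 2
G(8) = mex{1,1,1,0,0} = 2
G(9) = mex{2,1,1,1,0} = 3
G(10) = mex{2,2,1,1,1} = 0
G(11) = mex{2,2,2,1,1} = 0
G(12) = mex{3,2,2,2,1} = 0
G(13) = mex{0,3,2,2,2} = 1
G(14) = mex{0,0,3,2,2} = 1
G(15) = mex{0,0,0,3,2} = 1
G(16) = mex{1,0,0,0,3} = 2
G(17) = mex{1,1,0,0,0} = 2
G(18) = mex{1,1,1,0,0} = 2
G(19) = mex{2,1,1,1,0} = 3
G(20) = mex{2,2,1,1,1} = 0
G(21) = mex{2,2,2,1,1} = 0
G(n+10) = G(n) holds for n = 0,…,6 (a full window of length max(S) = 7), so the sequence is purely periodic with period 10.

10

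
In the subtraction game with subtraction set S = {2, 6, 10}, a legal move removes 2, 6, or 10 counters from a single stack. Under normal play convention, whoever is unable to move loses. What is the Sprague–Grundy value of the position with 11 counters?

G(0) = 0
G(1) = mex{} = 0
G(2) = mex{0} = 1
G(3) = mex{0} = 1
G(4) = mex{1} = 0
G(5) = mex{1} = 0
G(6) = mex{0,0} = 1
G(7) = mex{0,0} = 1
G(8) = mex{1,1} = 0
G(9) = mex{1,1} = 0
G(10) = mex{0,0,0} = 1
G(11) = mex{0,0,0} = 1

1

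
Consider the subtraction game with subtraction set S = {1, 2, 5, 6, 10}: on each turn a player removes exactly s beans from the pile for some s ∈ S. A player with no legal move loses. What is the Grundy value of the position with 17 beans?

G(0) = 0
G(1) = mex{0} = 1
G(2) = mex{1,0} = 2
G(3) = mex{2,1} = 0
G(4) = mex{0,2} = 1
G(5) = mex{1,0,0} = 2
G(6) = mex{2,1,1,0} = 3
G(7) = mex{3,2,2,1} = 0
G(8) = mex{0,3,0,2} = 1
G(9) = mex{1,0,1,0} = 2
G(10) = mex{2,1,2,1,0} = 3
G(11) = mex{3,2,3,2,1} = 0
G(12) = mex{0,3,0,3,2} = 1
G(13) = mex{1,0,1,0,0} = 2
G(14) = mex{2,1,2,1,1} = 0
G(15) = mex{0,2,3,2,2} = 1
G(16) = mex{1,0,0,3,3} = 2
G(17) = mex{2,1,1,0,0} = 3

3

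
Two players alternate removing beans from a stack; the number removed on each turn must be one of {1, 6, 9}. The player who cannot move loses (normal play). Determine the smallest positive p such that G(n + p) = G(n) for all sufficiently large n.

n :  0  1  2  3  4  5  6  7  8  9 10 11 12 13 14 15 16 17 18 19 20 21 22 23 24 25 26
G :  0  1  0  1  0  1  2  0  1  2  3  2  0  1  0  1  2  0  1  0  1  2  0  1  0  1  2
From n = 11 onward G(n+5) = G(n); since this holds over max(S) = 9 consecutive positions the period is 5 (pre-period 11).

5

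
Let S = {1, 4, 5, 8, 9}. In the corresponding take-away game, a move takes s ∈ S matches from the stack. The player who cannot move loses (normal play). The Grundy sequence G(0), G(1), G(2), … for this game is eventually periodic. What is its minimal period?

n :  0  1  2  3  4  5  6  7  8  9 10 11 12 13 14 15 16 17 18 19 20 21 22 23 24 25
G :  0  1  0  1  2  3  2  3  4  5  4  5  0  1  0  1  2  3  2  3  4  5  4  5  0  1
G(n+12) = G(n) holds for n = 0,…,8 (a full window of length max(S) = 9), so the sequence is purely periodic with period 12.

12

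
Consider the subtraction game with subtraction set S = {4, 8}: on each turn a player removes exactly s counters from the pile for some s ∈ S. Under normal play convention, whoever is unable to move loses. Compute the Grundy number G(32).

n :  0  1  2  3  4  5  6  7  8  9 10 11 12 13 14 15 16 17 18 19 20 21 22 23 24 25 26 27 28 29 30 31 32
G :  0  0  0  0  1  1  1  1  2  2  2  2  0  0  0  0  1  1  1  1  2  2  2  2  0  0  0  0  1  1  1  1  2

2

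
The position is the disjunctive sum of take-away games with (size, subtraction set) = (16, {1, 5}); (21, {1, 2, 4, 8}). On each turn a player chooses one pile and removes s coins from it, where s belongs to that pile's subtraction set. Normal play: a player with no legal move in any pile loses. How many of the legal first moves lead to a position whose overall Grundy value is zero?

0

Pile A, S = {1, 5}:
G(0) = 0
G(1) = mex{0} = 1
G(2) = mex{1} = 0
G(3) = mex{0} = 1
G(4) = mex{1} = 0
G(5) = mex{0,0} = 1
G(6) = mex{1,1} = 0
G(7) = mex{0,0} = 1
G(8) = mex{1,1} = 0
G(9) = mex{0,0} = 1
G(10) = mex{1,1} = 0
G(11) = mex{0,0} = 1
G(12) = mex{1,1} = 0
G(13) = mex{0,0} = 1
G(14) = mex{1,1} = 0
G(15) = mex{0,0} = 1
G(16) = mex{1,1} = 0
G_A(16) = 0.
Pile B, S = {1, 2, 4, 8}:
n :  0  1  2  3  4  5  6  7  8  9 10 11 12 13 14 15 16 17 18 19 20 21
G :  0  1  2  0  1  2  0  1  2  0  1  2  0  1  2  0  1  2  0  1  2  0
G_B(21) = 0.
Combined Grundy value = 0 ⊕ 0 = 0.
A winning move leaves total XOR = 0, i.e. changes one component's Grundy value g to g ⊕ X where X is the current total.
Pile A: target g' = 0⊕0 = 0, but every legal move changes the Grundy value (mex property), so 0 moves.
Pile B: target g' = 0⊕0 = 0, but every legal move changes the Grundy value (mex property), so 0 moves.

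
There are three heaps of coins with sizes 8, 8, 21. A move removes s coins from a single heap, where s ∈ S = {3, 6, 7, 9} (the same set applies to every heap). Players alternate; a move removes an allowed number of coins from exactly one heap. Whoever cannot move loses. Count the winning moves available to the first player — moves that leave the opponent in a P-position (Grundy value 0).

4

All heaps use S = {3, 6, 7, 9}:
G(0) = 0
G(1) = mex{} = 0
G(2) = mex{} = 0
G(3) = mex{0} = 1
G(4) = mex{0} = 1
G(5) = mex{0} = 1
G(6) = mex{1,0} = 2
G(7) = mex{1,0,0} = 2
G(8) = mex{1,0,0} = 2
G(9) = mex{2,1,0,0} = 3
G(10) = mex{2,1,1,0} = 3
G(11) = mex{2,1,1,0} = 3
G(12) = mex{3,2,1,1} = 0
G(13) = mex{3,2,2,1} = 0
G(14) = mex{3,2,2,1} = 0
G(15) = mex{0,3,2,2} = 1
G(16) = mex{0,3,3,2} = 1
G(17) = mex{0,3,3,2} = 1
G(18) = mex{1,0,3,3} = 2
G(19) = mex{1,0,0,3} = 2
G(20) = mex{1,0,0,3} = 2
G(21) = mex{2,1,0,0} = 3
Heap A: G(8) = 2.
Heap B: G(8) = 2.
Heap C: G(21) = 3.
Combined Grundy value = 2 ⊕ 2 ⊕ 3 = 3.
A winning move leaves total XOR = 0, i.e. changes one component's Grundy value g to g ⊕ X where X is the current total.
Heap A: need g' = 2⊕3 = 1. Options: 8−3→G=1, 8−6→G=0, 8−7→G=0. Hits: 1.
Heap B: need g' = 2⊕3 = 1. Options: 8−3→G=1, 8−6→G=0, 8−7→G=0. Hits: 1.
Heap C: need g' = 3⊕3 = 0. Options: 21−3→G=2, 21−6→G=1, 21−7→G=0, 21−9→G=0. Hits: 2.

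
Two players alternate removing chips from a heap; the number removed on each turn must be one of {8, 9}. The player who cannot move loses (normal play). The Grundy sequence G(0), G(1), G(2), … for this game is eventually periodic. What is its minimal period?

n :  0  1  2  3  4  5  6  7  8  9 10 11 12 13 14 15 16 17 18 19 20 21 22 23 24 25 26 27 28 29 30 31 32 33 34 35
G :  0  0  0  0  0  0  0  0  1  1  1  1  1  1  1  1  2  0  0  0  0  0  0  0  0  1  1  1  1  1  1  1  1  2  0  0
G(n+17) = G(n) holds for n = 0,…,8 (a full window of length max(S) = 9), so the sequence is purely periodic with period 17.

17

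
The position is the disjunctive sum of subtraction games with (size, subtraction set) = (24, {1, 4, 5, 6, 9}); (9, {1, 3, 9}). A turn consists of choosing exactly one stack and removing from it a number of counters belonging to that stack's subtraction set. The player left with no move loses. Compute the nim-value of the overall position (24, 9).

Stack A, S = {1, 4, 5, 6, 9}:
n :  0  1  2  3  4  5  6  7  8  9 10 11 12 13 14 15 16 17 18 19 20 21 22 23 24
G :  0  1  0  1  2  3  2  3  4  5  0  1  0  1  2  3  2  3  4  5  0  1  0  1  2
G_A(24) = 2.
Stack B, S = {1, 3, 9}:
n : 0 1 2 3 4 5 6 7 8 9
G : 0 1 0 1 0 1 0 1 0 1
G_B(9) = 1.
Combined Grundy value = 2 ⊕ 1 = 3.

3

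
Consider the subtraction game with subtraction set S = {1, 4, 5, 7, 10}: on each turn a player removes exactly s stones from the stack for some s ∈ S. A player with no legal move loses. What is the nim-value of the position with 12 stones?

n :  0  1  2  3  4  5  6  7  8  9 10 11 12
G :  0  1  0  1  2  3  2  3  0  1  4  0  1

1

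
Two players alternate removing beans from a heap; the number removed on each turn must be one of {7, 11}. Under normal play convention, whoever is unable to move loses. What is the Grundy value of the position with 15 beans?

n :  0  1  2  3  4  5  6  7  8  9 10 11 12 13 14 15
G :  0  0  0  0  0  0  0  1  1  1  1  1  1  1  2  2

2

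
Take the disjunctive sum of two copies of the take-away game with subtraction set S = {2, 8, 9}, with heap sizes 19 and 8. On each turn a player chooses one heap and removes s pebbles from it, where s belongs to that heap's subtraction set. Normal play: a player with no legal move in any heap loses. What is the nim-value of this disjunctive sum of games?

All heaps use S = {2, 8, 9}:
G(0) = 0
G(1) = mex{} = 0
G(2) = mex{0} = 1
G(3) = mex{0} = 1
G(4) = mex{1} = 0
G(5) = mex{1} = 0
G(6) = mex{0} = 1
G(7) = mex{0} = 1
G(8) = mex{1,0} = 2
G(9) = mex{1,0,0} = 2
G(10) = mex{2,1,0} = 3
G(11) = mex{2,1,1} = 0
G(12) = mex{3,0,1} = 2
G(13) = mex{0,0,0} = 1
G(14) = mex{2,1,0} = 3
G(15) = mex{1,1,1} = 0
G(16) = mex{3,2,1} = 0
G(17) = mex{0,2,2} = 1
G(18) = mex{0,3,2} = 1
G(19) = mex{1,0,3} = 2
Heap A: G(19) = 2.
Heap B: G(8) = 2.
Combined Grundy value = 2 ⊕ 2 = 0.

0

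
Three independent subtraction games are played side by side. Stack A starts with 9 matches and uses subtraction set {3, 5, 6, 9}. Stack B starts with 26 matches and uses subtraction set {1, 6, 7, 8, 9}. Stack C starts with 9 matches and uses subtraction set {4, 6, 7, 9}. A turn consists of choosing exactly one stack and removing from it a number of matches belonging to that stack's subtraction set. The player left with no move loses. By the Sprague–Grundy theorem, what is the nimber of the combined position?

Stack A, S = {3, 5, 6, 9}:
G(0) = 0
G(1) = mex{} = 0
G(2) = mex{} = 0
G(3) = mex{0} = 1
G(4) = mex{0} = 1
G(5) = mex{0,0} = 1
G(6) = mex{1,0,0} = 2
G(7) = mex{1,0,0} = 2
G(8) = mex{1,1,0} = 2
G(9) = mex{2,1,1,0} = 3
G_A(9) = 3.
Stack B, S = {1, 6, 7, 8, 9}:
n :  0  1  2  3  4  5  6  7  8  9 10 11 12 13 14 15 16 17 18 19 20 21 22 23 24 25 26
G :  0  1  0  1  0  1  2  3  2  3  2  3  4  5  0  1  0  1  0  1  2  3  2  3  2  3  4
G_B(26) = 4.
Stack C, S = {4, 6, 7, 9}:
n : 0 1 2 3 4 5 6 7 8 9
G : 0 0 0 0 1 1 1 1 2 2
G_C(9) = 2.
Combined Grundy value = 3 ⊕ 4 ⊕ 2 = 5.

5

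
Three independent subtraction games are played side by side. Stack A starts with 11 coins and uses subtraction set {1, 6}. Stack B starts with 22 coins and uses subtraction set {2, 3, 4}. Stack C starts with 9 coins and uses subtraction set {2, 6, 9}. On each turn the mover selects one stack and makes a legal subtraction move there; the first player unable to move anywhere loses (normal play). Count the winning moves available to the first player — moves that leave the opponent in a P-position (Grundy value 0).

0

Stack A, S = {1, 6}:
n :  0  1  2  3  4  5  6  7  8  9 10 11
G :  0  1  0  1  0  1  2  0  1  0  1  0
G_A(11) = 0.
Stack B, S = {2, 3, 4}:
G(0) = 0
G(1) = mex{} = 0
G(2) = mex{0} = 1
G(3) = mex{0,0} = 1
G(4) = mex{1,0,0} = 2
G(5) = mex{1,1,0} = 2
G(6) = mex{2,1,1} = 0
G(7) = mex{2,2,1} = 0
G(8) = mex{0,2,2} = 1
G(9) = mex{0,0,2} = 1
G(10) = mex{1,0,0} = 2
G(11) = mex{1,1,0} = 2
G(12) = mex{2,1,1} = 0
G(13) = mex{2,2,1} = 0
G(14) = mex{0,2,2} = 1
G(15) = mex{0,0,2} = 1
G(16) = mex{1,0,0} = 2
G(17) = mex{1,1,0} = 2
G(18) = mex{2,1,1} = 0
G(19) = mex{2,2,1} = 0
G(20) = mex{0,2,2} = 1
G(21) = mex{0,0,2} = 1
G(22) = mex{1,0,0} = 2
G_B(22) = 2.
Stack C, S = {2, 6, 9}:
G(0) = 0
G(1) = mex{} = 0
G(2) = mex{0} = 1
G(3) = mex{0} = 1
G(4) = mex{1} = 0
G(5) = mex{1} = 0
G(6) = mex{0,0} = 1
G(7) = mex{0,0} = 1
G(8) = mex{1,1} = 0
G(9) = mex{1,1,0} = 2
G_C(9) = 2.
Combined Grundy value = 0 ⊕ 2 ⊕ 2 = 0.
A winning move leaves total XOR = 0, i.e. changes one component's Grundy value g to g ⊕ X where X is the current total.
Stack A: target g' = 0⊕0 = 0, but every legal move changes the Grundy value (mex property), so 0 moves.
Stack B: target g' = 2⊕0 = 2, but every legal move changes the Grundy value (mex property), so 0 moves.
Stack C: target g' = 2⊕0 = 2, but every legal move changes the Grundy value (mex property), so 0 moves.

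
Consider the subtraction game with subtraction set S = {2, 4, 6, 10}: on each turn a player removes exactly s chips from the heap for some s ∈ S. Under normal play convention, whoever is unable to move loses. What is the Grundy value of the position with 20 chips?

n :  0  1  2  3  4  5  6  7  8  9 10 11 12 13 14 15 16 17 18 19 20
G :  0  0  1  1  2  2  3  3  0  0  1  1  2  2  3  3  0  0  1  1  2

2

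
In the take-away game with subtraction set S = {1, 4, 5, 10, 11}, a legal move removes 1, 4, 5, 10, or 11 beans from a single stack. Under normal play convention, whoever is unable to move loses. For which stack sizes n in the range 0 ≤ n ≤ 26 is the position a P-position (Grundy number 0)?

0, 2, 8, 14, 16, 22

G(0) = 0
G(1) = mex{0} = 1
G(2) = mex{1} = 0
G(3) = mex{0} = 1
G(4) = mex{1,0} = 2
G(5) = mex{2,1,0} = 3
G(6) = mex{3,0,1} = 2
G(7) = mex{2,1,0} = 3
G(8) = mex{3,2,1} = 0
G(9) = mex{0,3,2} = 1
G(10) = mex{1,2,3,0} = 4
G(11) = mex{4,3,2,1,0} = 5
G(12) = mex{5,0,3,0,1} = 2
G(13) = mex{2,1,0,1,0} = 3
G(14) = mex{3,4,1,2,1} = 0
G(15) = mex{0,5,4,3,2} = 1
G(16) = mex{1,2,5,2,3} = 0
G(17) = mex{0,3,2,3,2} = 1
G(18) = mex{1,0,3,0,3} = 2
G(19) = mex{2,1,0,1,0} = 3
G(20) = mex{3,0,1,4,1} = 2
G(21) = mex{2,1,0,5,4} = 3
G(22) = mex{3,2,1,2,5} = 0
G(23) = mex{0,3,2,3,2} = 1
G(24) = mex{1,2,3,0,3} = 4
G(25) = mex{4,3,2,1,0} = 5
G(26) = mex{5,0,3,0,1} = 2
P-positions are exactly the n with G(n) = 0.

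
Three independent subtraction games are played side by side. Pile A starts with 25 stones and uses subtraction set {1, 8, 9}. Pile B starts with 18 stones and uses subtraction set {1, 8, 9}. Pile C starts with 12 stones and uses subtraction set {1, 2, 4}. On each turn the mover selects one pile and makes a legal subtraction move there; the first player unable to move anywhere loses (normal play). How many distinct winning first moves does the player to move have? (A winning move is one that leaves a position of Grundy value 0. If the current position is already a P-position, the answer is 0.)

2

Pile A, S = {1, 8, 9}:
n :  0  1  2  3  4  5  6  7  8  9 10 11 12 13 14 15 16 17 18 19 20 21 22 23 24 25
G :  0  1  0  1  0  1  0  1  2  3  2  3  2  3  2  3  0  1  0  1  0  1  0  1  2  3
G_A(25) = 3.
Pile B, S = {1, 8, 9}:
G(0) = 0
G(1) = mex{0} = 1
G(2) = mex{1} = 0
G(3) = mex{0} = 1
G(4) = mex{1} = 0
G(5) = mex{0} = 1
G(6) = mex{1} = 0
G(7) = mex{0} = 1
G(8) = mex{1,0} = 2
G(9) = mex{2,1,0} = 3
G(10) = mex{3,0,1} = 2
G(11) = mex{2,1,0} = 3
G(12) = mex{3,0,1} = 2
G(13) = mex{2,1,0} = 3
G(14) = mex{3,0,1} = 2
G(15) = mex{2,1,0} = 3
G(16) = mex{3,2,1} = 0
G(17) = mex{0,3,2} = 1
G(18) = mex{1,2,3} = 0
G_B(18) = 0.
Pile C, S = {1, 2, 4}:
n :  0  1  2  3  4  5  6  7  8  9 10 11 12
G :  0  1  2  0  1  2  0  1  2  0  1  2  0
G_C(12) = 0.
Combined Grundy value = 3 ⊕ 0 ⊕ 0 = 3.
A winning move leaves total XOR = 0, i.e. changes one component's Grundy value g to g ⊕ X where X is the current total.
Pile A: need g' = 3⊕3 = 0. Options: 25−1→G=2, 25−8→G=1, 25−9→G=0. Hits: 1.
Pile B: need g' = 0⊕3 = 3. Options: 18−1→G=1, 18−8→G=2, 18−9→G=3. Hits: 1.
Pile C: need g' = 0⊕3 = 3. Options: 12−1→G=2, 12−2→G=1, 12−4→G=2. Hits: 0.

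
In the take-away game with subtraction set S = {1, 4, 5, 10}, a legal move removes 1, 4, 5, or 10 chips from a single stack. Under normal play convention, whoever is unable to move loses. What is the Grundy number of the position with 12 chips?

G(0) = 0
G(1) = mex{0} = 1
G(2) = mex{1} = 0
G(3) = mex{0} = 1
G(4) = mex{1,0} = 2
G(5) = mex{2,1,0} = 3
G(6) = mex{3,0,1} = 2
G(7) = mex{2,1,0} = 3
G(8) = mex{3,2,1} = 0
G(9) = mex{0,3,2} = 1
G(10) = mex{1,2,3,0} = 4
G(11) = mex{4,3,2,1} = 0
G(12) = mex{0,0,3,0} = 1

1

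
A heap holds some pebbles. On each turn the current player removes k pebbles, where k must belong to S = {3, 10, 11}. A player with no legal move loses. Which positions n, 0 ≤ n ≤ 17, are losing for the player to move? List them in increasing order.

G(0) = 0
G(1) = mex{} = 0
G(2) = mex{} = 0
G(3) = mex{0} = 1
G(4) = mex{0} = 1
G(5) = mex{0} = 1
G(6) = mex{1} = 0
G(7) = mex{1} = 0
G(8) = mex{1} = 0
G(9) = mex{0} = 1
G(10) = mex{0,0} = 1
G(11) = mex{0,0,0} = 1
G(12) = mex{1,0,0} = 2
G(13) = mex{1,1,0} = 2
G(14) = mex{1,1,1} = 0
G(15) = mex{2,1,1} = 0
G(16) = mex{2,0,1} = 3
G(17) = mex{0,0,0} = 1
P-positions are exactly the n with G(n) = 0.

0, 1, 2, 6, 7, 8, 14, 15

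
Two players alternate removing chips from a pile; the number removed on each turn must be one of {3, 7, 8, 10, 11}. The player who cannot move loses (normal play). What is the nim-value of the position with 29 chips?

3

G(0) = 0
G(1) = mex{} = 0
G(2) = mex{} = 0
G(3) = mex{0} = 1
G(4) = mex{0} = 1
G(5) = mex{0} = 1
G(6) = mex{1} = 0
G(7) = mex{1,0} = 2
G(8) = mex{1,0,0} = 2
G(9) = mex{0,0,0} = 1
G(10) = mex{2,1,0,0} = 3
G(11) = mex{2,1,1,0,0} = 3
G(12) = mex{1,1,1,0,0} = 2
G(13) = mex{3,0,1,1,0} = 2
G(14) = mex{3,2,0,1,1} = 4
G(15) = mex{2,2,2,1,1} = 0
G(16) = mex{2,1,2,0,1} = 3
G(17) = mex{4,3,1,2,0} = 5
G(18) = mex{0,3,3,2,2} = 1
G(19) = mex{3,2,3,1,2} = 0
G(20) = mex{5,2,2,3,1} = 0
G(21) = mex{1,4,2,3,3} = 0
G(22) = mex{0,0,4,2,3} = 1
G(23) = mex{0,3,0,2,2} = 1
G(24) = mex{0,5,3,4,2} = 1
G(25) = mex{1,1,5,0,4} = 2
G(26) = mex{1,0,1,3,0} = 2
G(27) = mex{1,0,0,5,3} = 2
G(28) = mex{2,0,0,1,5} = 3
G(29) = mex{2,1,0,0,1} = 3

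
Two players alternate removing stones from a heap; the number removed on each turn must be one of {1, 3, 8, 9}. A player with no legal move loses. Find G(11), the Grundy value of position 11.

n :  0  1  2  3  4  5  6  7  8  9 10 11
G :  0  1  0  1  0  1  0  1  2  3  2  3

3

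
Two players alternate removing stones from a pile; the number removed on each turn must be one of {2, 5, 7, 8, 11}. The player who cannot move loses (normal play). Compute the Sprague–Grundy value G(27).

n :  0  1  2  3  4  5  6  7  8  9 10 11 12 13 14 15 16 17 18 19 20 21 22 23 24 25 26 27
G :  0  0  1  1  0  2  1  3  2  2  0  3  1  0  0  1  1  3  2  4  3  2  2  0  5  1  0  0

0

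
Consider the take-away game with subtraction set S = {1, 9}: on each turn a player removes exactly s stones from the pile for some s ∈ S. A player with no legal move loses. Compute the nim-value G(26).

n :  0  1  2  3  4  5  6  7  8  9 10 11 12 13 14 15 16 17 18 19 20 21 22 23 24 25 26
G :  0  1  0  1  0  1  0  1  0  1  0  1  0  1  0  1  0  1  0  1  0  1  0  1  0  1  0

0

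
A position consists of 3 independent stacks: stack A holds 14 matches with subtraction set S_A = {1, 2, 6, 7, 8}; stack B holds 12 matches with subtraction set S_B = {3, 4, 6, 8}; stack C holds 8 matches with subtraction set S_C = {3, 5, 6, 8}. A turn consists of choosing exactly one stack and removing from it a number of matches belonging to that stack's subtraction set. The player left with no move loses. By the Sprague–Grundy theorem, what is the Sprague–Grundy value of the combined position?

0

Stack A, S = {1, 2, 6, 7, 8}:
n :  0  1  2  3  4  5  6  7  8  9 10 11 12 13 14
G :  0  1  2  0  1  2  3  4  5  3  4  5  0  1  2
G_A(14) = 2.
Stack B, S = {3, 4, 6, 8}:
G(0) = 0
G(1) = mex{} = 0
G(2) = mex{} = 0
G(3) = mex{0} = 1
G(4) = mex{0,0} = 1
G(5) = mex{0,0} = 1
G(6) = mex{1,0,0} = 2
G(7) = mex{1,1,0} = 2
G(8) = mex{1,1,0,0} = 2
G(9) = mex{2,1,1,0} = 3
G(10) = mex{2,2,1,0} = 3
G(11) = mex{2,2,1,1} = 0
G(12) = mex{3,2,2,1} = 0
G_B(12) = 0.
Stack C, S = {3, 5, 6, 8}:
n : 0 1 2 3 4 5 6 7 8
G : 0 0 0 1 1 1 2 2 2
G_C(8) = 2.
Combined Grundy value = 2 ⊕ 0 ⊕ 2 = 0.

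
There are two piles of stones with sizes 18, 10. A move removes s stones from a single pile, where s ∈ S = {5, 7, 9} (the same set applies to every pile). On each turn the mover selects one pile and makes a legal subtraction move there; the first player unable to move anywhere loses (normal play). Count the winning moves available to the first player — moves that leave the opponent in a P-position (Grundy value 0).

4

All piles use S = {5, 7, 9}:
n :  0  1  2  3  4  5  6  7  8  9 10 11 12 13 14 15 16 17 18
G :  0  0  0  0  0  1  1  1  1  1  2  2  2  2  0  0  0  0  0
Pile A: G(18) = 0.
Pile B: G(10) = 2.
Combined Grundy value = 0 ⊕ 2 = 2.
A winning move leaves total XOR = 0, i.e. changes one component's Grundy value g to g ⊕ X where X is the current total.
Pile A: need g' = 0⊕2 = 2. Options: 18−5→G=2, 18−7→G=2, 18−9→G=1. Hits: 2.
Pile B: need g' = 2⊕2 = 0. Options: 10−5→G=1, 10−7→G=0, 10−9→G=0. Hits: 2.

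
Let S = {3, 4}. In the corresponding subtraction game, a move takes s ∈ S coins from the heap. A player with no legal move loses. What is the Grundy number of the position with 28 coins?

0

n :  0  1  2  3  4  5  6  7  8  9 10 11 12 13 14 15 16 17 18 19 20 21 22 23 24 25 26 27 28
G :  0  0  0  1  1  1  2  0  0  0  1  1  1  2  0  0  0  1  1  1  2  0  0  0  1  1  1  2  0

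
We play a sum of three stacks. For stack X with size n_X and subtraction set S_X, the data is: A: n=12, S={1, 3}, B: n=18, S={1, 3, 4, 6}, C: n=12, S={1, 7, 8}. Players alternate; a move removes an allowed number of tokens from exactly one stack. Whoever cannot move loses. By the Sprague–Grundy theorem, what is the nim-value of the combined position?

Stack A, S = {1, 3}:
n :  0  1  2  3  4  5  6  7  8  9 10 11 12
G :  0  1  0  1  0  1  0  1  0  1  0  1  0
G_A(12) = 0.
Stack B, S = {1, 3, 4, 6}:
n :  0  1  2  3  4  5  6  7  8  9 10 11 12 13 14 15 16 17 18
G :  0  1  0  1  2  3  2  0  1  0  1  2  3  2  0  1  0  1  2
G_B(18) = 2.
Stack C, S = {1, 7, 8}:
G(0) = 0
G(1) = mex{0} = 1
G(2) = mex{1} = 0
G(3) = mex{0} = 1
G(4) = mex{1} = 0
G(5) = mex{0} = 1
G(6) = mex{1} = 0
G(7) = mex{0,0} = 1
G(8) = mex{1,1,0} = 2
G(9) = mex{2,0,1} = 3
G(10) = mex{3,1,0} = 2
G(11) = mex{2,0,1} = 3
G(12) = mex{3,1,0} = 2
G_C(12) = 2.
Combined Grundy value = 0 ⊕ 2 ⊕ 2 = 0.

0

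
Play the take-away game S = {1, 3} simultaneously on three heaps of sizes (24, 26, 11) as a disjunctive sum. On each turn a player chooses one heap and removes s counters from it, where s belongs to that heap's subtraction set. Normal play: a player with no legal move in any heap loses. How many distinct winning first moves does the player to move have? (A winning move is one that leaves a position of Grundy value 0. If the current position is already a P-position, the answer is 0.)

All heaps use S = {1, 3}:
G(0) = 0
G(1) = mex{0} = 1
G(2) = mex{1} = 0
G(3) = mex{0,0} = 1
G(4) = mex{1,1} = 0
G(5) = mex{0,0} = 1
G(6) = mex{1,1} = 0
G(7) = mex{0,0} = 1
G(8) = mex{1,1} = 0
G(9) = mex{0,0} = 1
G(10) = mex{1,1} = 0
G(11) = mex{0,0} = 1
G(12) = mex{1,1} = 0
G(13) = mex{0,0} = 1
G(14) = mex{1,1} = 0
G(15) = mex{0,0} = 1
G(16) = mex{1,1} = 0
G(17) = mex{0,0} = 1
G(18) = mex{1,1} = 0
G(19) = mex{0,0} = 1
G(20) = mex{1,1} = 0
G(21) = mex{0,0} = 1
G(22) = mex{1,1} = 0
G(23) = mex{0,0} = 1
G(24) = mex{1,1} = 0
G(25) = mex{0,0} = 1
G(26) = mex{1,1} = 0
Heap A: G(24) = 0.
Heap B: G(26) = 0.
Heap C: G(11) = 1.
Combined Grundy value = 0 ⊕ 0 ⊕ 1 = 1.
A winning move leaves total XOR = 0, i.e. changes one component's Grundy value g to g ⊕ X where X is the current total.
Heap A: need g' = 0⊕1 = 1. Options: 24−1→G=1, 24−3→G=1. Hits: 2.
Heap B: need g' = 0⊕1 = 1. Options: 26−1→G=1, 26−3→G=1. Hits: 2.
Heap C: need g' = 1⊕1 = 0. Options: 11−1→G=0, 11−3→G=0. Hits: 2.

6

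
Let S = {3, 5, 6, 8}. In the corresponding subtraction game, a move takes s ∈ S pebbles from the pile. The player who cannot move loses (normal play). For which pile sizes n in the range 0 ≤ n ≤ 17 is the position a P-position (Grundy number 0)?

0, 1, 2, 11, 12, 13

n :  0  1  2  3  4  5  6  7  8  9 10 11 12 13 14 15 16 17
G :  0  0  0  1  1  1  2  2  2  3  3  0  0  0  1  1  1  2
P-positions are exactly the n with G(n) = 0.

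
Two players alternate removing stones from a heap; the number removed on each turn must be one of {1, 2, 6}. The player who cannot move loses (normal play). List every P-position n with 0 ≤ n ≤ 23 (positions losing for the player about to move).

0, 3, 7, 10, 14, 17, 21

n :  0  1  2  3  4  5  6  7  8  9 10 11 12 13 14 15 16 17 18 19 20 21 22 23
G :  0  1  2  0  1  2  3  0  1  2  0  1  2  3  0  1  2  0  1  2  3  0  1  2
P-positions are exactly the n with G(n) = 0.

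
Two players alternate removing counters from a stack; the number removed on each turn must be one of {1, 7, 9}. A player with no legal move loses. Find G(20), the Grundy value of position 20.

0

G(0) = 0
G(1) = mex{0} = 1
G(2) = mex{1} = 0
G(3) = mex{0} = 1
G(4) = mex{1} = 0
G(5) = mex{0} = 1
G(6) = mex{1} = 0
G(7) = mex{0,0} = 1
G(8) = mex{1,1} = 0
G(9) = mex{0,0,0} = 1
G(10) = mex{1,1,1} = 0
G(11) = mex{0,0,0} = 1
G(12) = mex{1,1,1} = 0
G(13) = mex{0,0,0} = 1
G(14) = mex{1,1,1} = 0
G(15) = mex{0,0,0} = 1
G(16) = mex{1,1,1} = 0
G(17) = mex{0,0,0} = 1
G(18) = mex{1,1,1} = 0
G(19) = mex{0,0,0} = 1
G(20) = mex{1,1,1} = 0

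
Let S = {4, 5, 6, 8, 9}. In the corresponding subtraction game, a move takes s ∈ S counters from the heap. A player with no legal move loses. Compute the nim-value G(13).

G(0) = 0
G(1) = mex{} = 0
G(2) = mex{} = 0
G(3) = mex{} = 0
G(4) = mex{0} = 1
G(5) = mex{0,0} = 1
G(6) = mex{0,0,0} = 1
G(7) = mex{0,0,0} = 1
G(8) = mex{1,0,0,0} = 2
G(9) = mex{1,1,0,0,0} = 2
G(10) = mex{1,1,1,0,0} = 2
G(11) = mex{1,1,1,0,0} = 2
G(12) = mex{2,1,1,1,0} = 3
G(13) = mex{2,2,1,1,1} = 0

0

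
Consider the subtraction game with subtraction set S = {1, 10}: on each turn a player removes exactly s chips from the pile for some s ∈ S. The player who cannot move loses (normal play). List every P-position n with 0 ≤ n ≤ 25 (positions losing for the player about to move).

0, 2, 4, 6, 8, 11, 13, 15, 17, 19, 22, 24

n :  0  1  2  3  4  5  6  7  8  9 10 11 12 13 14 15 16 17 18 19 20 21 22 23 24 25
G :  0  1  0  1  0  1  0  1  0  1  2  0  1  0  1  0  1  0  1  0  1  2  0  1  0  1
P-positions are exactly the n with G(n) = 0.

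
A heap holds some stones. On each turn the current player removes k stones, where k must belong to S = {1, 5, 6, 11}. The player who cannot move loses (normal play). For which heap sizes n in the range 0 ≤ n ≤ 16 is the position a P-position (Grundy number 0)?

n :  0  1  2  3  4  5  6  7  8  9 10 11 12 13 14 15 16
G :  0  1  0  1  0  1  2  3  2  3  2  3  0  1  0  1  0
P-positions are exactly the n with G(n) = 0.

0, 2, 4, 12, 14, 16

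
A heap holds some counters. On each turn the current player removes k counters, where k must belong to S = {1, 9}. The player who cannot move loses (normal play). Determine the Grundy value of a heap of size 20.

n :  0  1  2  3  4  5  6  7  8  9 10 11 12 13 14 15 16 17 18 19 20
G :  0  1  0  1  0  1  0  1  0  1  0  1  0  1  0  1  0  1  0  1  0

0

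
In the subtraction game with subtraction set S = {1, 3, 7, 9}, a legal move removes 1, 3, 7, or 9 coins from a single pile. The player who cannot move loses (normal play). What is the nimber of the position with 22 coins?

G(0) = 0
G(1) = mex{0} = 1
G(2) = mex{1} = 0
G(3) = mex{0,0} = 1
G(4) = mex{1,1} = 0
G(5) = mex{0,0} = 1
G(6) = mex{1,1} = 0
G(7) = mex{0,0,0} = 1
G(8) = mex{1,1,1} = 0
G(9) = mex{0,0,0,0} = 1
G(10) = mex{1,1,1,1} = 0
G(11) = mex{0,0,0,0} = 1
G(12) = mex{1,1,1,1} = 0
G(13) = mex{0,0,0,0} = 1
G(14) = mex{1,1,1,1} = 0
G(15) = mex{0,0,0,0} = 1
G(16) = mex{1,1,1,1} = 0
G(17) = mex{0,0,0,0} = 1
G(18) = mex{1,1,1,1} = 0
G(19) = mex{0,0,0,0} = 1
G(20) = mex{1,1,1,1} = 0
G(21) = mex{0,0,0,0} = 1
G(22) = mex{1,1,1,1} = 0

0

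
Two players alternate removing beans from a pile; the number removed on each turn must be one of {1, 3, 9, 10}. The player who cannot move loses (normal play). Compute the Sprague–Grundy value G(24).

n :  0  1  2  3  4  5  6  7  8  9 10 11 12 13 14 15 16 17 18 19 20 21 22 23 24
G :  0  1  0  1  0  1  0  1  0  1  2  3  2  3  2  3  2  3  2  0  1  0  1  0  1

1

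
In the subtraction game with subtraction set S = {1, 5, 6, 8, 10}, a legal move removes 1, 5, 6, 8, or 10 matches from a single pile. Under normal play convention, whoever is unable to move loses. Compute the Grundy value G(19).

2

n :  0  1  2  3  4  5  6  7  8  9 10 11 12 13 14 15 16 17 18 19
G :  0  1  0  1  0  1  2  3  2  3  2  0  1  0  1  0  1  2  3  2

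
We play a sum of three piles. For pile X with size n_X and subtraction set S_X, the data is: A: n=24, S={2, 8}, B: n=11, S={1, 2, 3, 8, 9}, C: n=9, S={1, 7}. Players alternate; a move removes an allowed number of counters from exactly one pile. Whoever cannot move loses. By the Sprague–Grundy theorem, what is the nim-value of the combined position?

Pile A, S = {2, 8}:
n :  0  1  2  3  4  5  6  7  8  9 10 11 12 13 14 15 16 17 18 19 20 21 22 23 24
G :  0  0  1  1  0  0  1  1  2  2  0  0  1  1  0  0  1  1  2  2  0  0  1  1  0
G_A(24) = 0.
Pile B, S = {1, 2, 3, 8, 9}:
G(0) = 0
G(1) = mex{0} = 1
G(2) = mex{1,0} = 2
G(3) = mex{2,1,0} = 3
G(4) = mex{3,2,1} = 0
G(5) = mex{0,3,2} = 1
G(6) = mex{1,0,3} = 2
G(7) = mex{2,1,0} = 3
G(8) = mex{3,2,1,0} = 4
G(9) = mex{4,3,2,1,0} = 5
G(10) = mex{5,4,3,2,1} = 0
G(11) = mex{0,5,4,3,2} = 1
G_B(11) = 1.
Pile C, S = {1, 7}:
n : 0 1 2 3 4 5 6 7 8 9
G : 0 1 0 1 0 1 0 1 0 1
G_C(9) = 1.
Combined Grundy value = 0 ⊕ 1 ⊕ 1 = 0.

0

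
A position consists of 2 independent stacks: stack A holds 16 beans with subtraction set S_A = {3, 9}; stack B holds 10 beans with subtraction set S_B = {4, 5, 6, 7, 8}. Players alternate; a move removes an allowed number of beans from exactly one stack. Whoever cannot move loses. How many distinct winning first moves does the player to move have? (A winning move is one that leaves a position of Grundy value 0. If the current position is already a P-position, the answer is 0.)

3

Stack A, S = {3, 9}:
G(0) = 0
G(1) = mex{} = 0
G(2) = mex{} = 0
G(3) = mex{0} = 1
G(4) = mex{0} = 1
G(5) = mex{0} = 1
G(6) = mex{1} = 0
G(7) = mex{1} = 0
G(8) = mex{1} = 0
G(9) = mex{0,0} = 1
G(10) = mex{0,0} = 1
G(11) = mex{0,0} = 1
G(12) = mex{1,1} = 0
G(13) = mex{1,1} = 0
G(14) = mex{1,1} = 0
G(15) = mex{0,0} = 1
G(16) = mex{0,0} = 1
G_A(16) = 1.
Stack B, S = {4, 5, 6, 7, 8}:
G(0) = 0
G(1) = mex{} = 0
G(2) = mex{} = 0
G(3) = mex{} = 0
G(4) = mex{0} = 1
G(5) = mex{0,0} = 1
G(6) = mex{0,0,0} = 1
G(7) = mex{0,0,0,0} = 1
G(8) = mex{1,0,0,0,0} = 2
G(9) = mex{1,1,0,0,0} = 2
G(10) = mex{1,1,1,0,0} = 2
G_B(10) = 2.
Combined Grundy value = 1 ⊕ 2 = 3.
A winning move leaves total XOR = 0, i.e. changes one component's Grundy value g to g ⊕ X where X is the current total.
Stack A: need g' = 1⊕3 = 2. Options: 16−3→G=0, 16−9→G=0. Hits: 0.
Stack B: need g' = 2⊕3 = 1. Options: 10−4→G=1, 10−5→G=1, 10−6→G=1, 10−7→G=0, 10−8→G=0. Hits: 3.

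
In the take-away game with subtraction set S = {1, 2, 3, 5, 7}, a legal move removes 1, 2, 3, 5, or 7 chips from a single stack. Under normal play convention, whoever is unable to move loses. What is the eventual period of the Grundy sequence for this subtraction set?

4

G(0) = 0
G(1) = mex{0} = 1
G(2) = mex{1,0} = 2
G(3) = mex{2,1,0} = 3
G(4) = mex{3,2,1} = 0
G(5) = mex{0,3,2,0} = 1
G(6) = mex{1,0,3,1} = 2
G(7) = mex{2,1,0,2,0} = 3
G(8) = mex{3,2,1,3,1} = 0
G(9) = mex{0,3,2,0,2} = 1
G(10) = mex{1,0,3,1,3} = 2
G(11) = mex{2,1,0,2,0} = 3
G(12) = mex{3,2,1,3,1} = 0
G(13) = mex{0,3,2,0,2} = 1
G(14) = mex{1,0,3,1,3} = 2
G(n+4) = G(n) holds for n = 0,…,6 (a full window of length max(S) = 7), so the sequence is purely periodic with period 4.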